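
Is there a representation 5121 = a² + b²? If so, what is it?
39² + 60² (a=39, b=60)

Factorization: 5121 = 3^2 × 569
By Fermat: n is sum of two squares iff every prime p ≡ 3 (mod 4) appears to even power.
All primes ≡ 3 (mod 4) appear to even power.
Search a = 0, 1, 2, … for 5121 - a² a perfect square: first hit at a = 39: 5121 - 1521 = 3600 = 60².
5121 = 39² + 60² = 1521 + 3600 ✓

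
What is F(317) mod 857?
53

Matrix identity: Q^n = [[F_(n+1), F_n], [F_n, F_(n-1)]] with Q = [[1,1],[1,0]].
n = 317 = 100111101₂. Square-and-multiply, entries mod 857:
Q^1 = [[1,1],[1,0]]
Q^2 = (Q^1)² = [[2,1],[1,1]]
Q^4 = (Q^2)² = [[5,3],[3,2]]
Q^9 = (Q^4)²·Q = [[55,34],[34,21]]
Q^19 = (Q^9)²·Q = [[766,753],[753,13]]
Q^39 = (Q^19)²·Q = [[642,243],[243,399]]
Q^79 = (Q^39)²·Q = [[11,720],[720,148]]
Q^158 = (Q^79)² = [[36,499],[499,394]]
Q^317 = (Q^158)²·Q = [[373,53],[53,320]]
F_317 mod 857 = Q^317[0][1] = 53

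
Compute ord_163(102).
54

163 is prime, so ord(102) divides φ(163) = 162.
Divisors of 162: 1, 2, 3, 6, 9, 18, 27, 54, 81, 162.
Repeated squaring: 102^1 ≡ 102, 102^2 ≡ 135, 102^4 ≡ 132, 102^8 ≡ 146, 102^16 ≡ 126, 102^32 ≡ 65, 102^64 ≡ 150, 102^128 ≡ 6 (mod 163).
Test 102^d mod 163 for each divisor d in increasing order:
102^1 ≡ 102
102^2 ≡ 135
102^3 = 102^2·102^1 ≡ 78
102^6 = 102^4·102^2 ≡ 53
102^9 = 102^8·102^1 ≡ 59
102^18 = 102^16·102^2 ≡ 58
102^27 = 102^16·102^8·102^2·102^1 ≡ 162
102^54 = 102^32·102^16·102^4·102^2 ≡ 1  ← first divisor giving 1
The order is 54.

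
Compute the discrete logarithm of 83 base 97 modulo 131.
49

Baby-step giant-step with step n = ⌈√131⌉ = 12.
Baby steps 97^j mod 131 (j:value) for j=0..11: 0:1, 1:97, 2:108, 3:127, 4:5, 5:92, 6:16, 7:111, 8:25, 9:67, 10:80, 11:31.
Giant-step multiplier: 97^(-12) ≡ 97^(130-12) = 97^118 ≡ 109 (mod 131).
Giant steps γ_i = 83·109^i mod 131: γ_0=83, γ_1=8, γ_2=86, γ_3=73, γ_4=97 (in table at j=1).
x = i·n + j = 4·12 + 1 = 49.
Check: 97^49 ≡ 83 (mod 131).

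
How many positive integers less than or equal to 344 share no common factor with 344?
168

344 = 2^3 × 43
φ(n) = n × ∏(1 - 1/p) for each prime p dividing n
φ(344) = 344 × (1 - 1/2) × (1 - 1/43) = 168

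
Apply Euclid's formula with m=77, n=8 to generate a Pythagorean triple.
(5865, 1232, 5993)

Euclid's formula: a = m² - n², b = 2mn, c = m² + n²
m = 77, n = 8
a = 77² - 8² = 5929 - 64 = 5865
b = 2 × 77 × 8 = 1232
c = 77² + 8² = 5929 + 64 = 5993
Verification: 5865² + 1232² = 34398225 + 1517824 = 35916049 = 5993² ✓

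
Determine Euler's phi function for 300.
80

300 = 2^2 × 3 × 5^2
φ(n) = n × ∏(1 - 1/p) for each prime p dividing n
φ(300) = 300 × (1 - 1/2) × (1 - 1/3) × (1 - 1/5) = 80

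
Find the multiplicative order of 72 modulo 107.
106

107 is prime, so ord(72) divides φ(107) = 106.
Divisors of 106: 1, 2, 53, 106.
Repeated squaring: 72^1 ≡ 72, 72^2 ≡ 48, 72^4 ≡ 57, 72^8 ≡ 39, 72^16 ≡ 23, 72^32 ≡ 101, 72^64 ≡ 36 (mod 107).
Test 72^d mod 107 for each divisor d in increasing order:
72^1 ≡ 72
72^2 ≡ 48
72^53 = 72^32·72^16·72^4·72^1 ≡ 106
72^106 = 72^64·72^32·72^8·72^2 ≡ 1  ← first divisor giving 1
The order is 106.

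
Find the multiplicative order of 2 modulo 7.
3

7 is prime, so ord(2) divides φ(7) = 6.
Divisors of 6: 1, 2, 3, 6.
Repeated squaring: 2^1 ≡ 2, 2^2 ≡ 4, 2^4 ≡ 2 (mod 7).
Test 2^d mod 7 for each divisor d in increasing order:
2^1 ≡ 2
2^2 ≡ 4
2^3 = 2^2·2^1 ≡ 1  ← first divisor giving 1
The order is 3.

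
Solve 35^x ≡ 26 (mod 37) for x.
12

Baby-step giant-step with step n = ⌈√37⌉ = 7.
Baby steps 35^j mod 37 (j:value) for j=0..6: 0:1, 1:35, 2:4, 3:29, 4:16, 5:5, 6:27.
Giant-step multiplier: 35^(-7) ≡ 35^(36-7) = 35^29 ≡ 13 (mod 37).
Giant steps γ_i = 26·13^i mod 37: γ_0=26, γ_1=5 (in table at j=5).
x = i·n + j = 1·7 + 5 = 12.
Check: 35^12 ≡ 26 (mod 37).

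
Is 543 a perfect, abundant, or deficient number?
deficient

Proper divisors of 543: sum = 1 + 3 + 181 = 185
Since 185 < 543, 543 is deficient.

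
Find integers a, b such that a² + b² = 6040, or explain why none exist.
Not possible

Factorization: 6040 = 2^3 × 5 × 151
By Fermat: n is sum of two squares iff every prime p ≡ 3 (mod 4) appears to even power.
Prime(s) ≡ 3 (mod 4) with odd exponent: [(151, 1)]
Therefore 6040 cannot be expressed as a² + b².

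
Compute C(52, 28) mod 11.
3

Using Lucas' theorem:
Write n=52 and k=28 in base 11:
n in base 11: [4, 8]
k in base 11: [2, 6]
C(52,28) mod 11 = ∏ C(n_i, k_i) mod 11
Digit binomials (mod 11): C(4,2) = 6; C(8,6) = 28 ≡ 6
Product: 6 × 6 = 36 ≡ 3 (mod 11)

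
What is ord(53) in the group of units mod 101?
100

101 is prime, so ord(53) divides φ(101) = 100.
Divisors of 100: 1, 2, 4, 5, 10, 20, 25, 50, 100.
Repeated squaring: 53^1 ≡ 53, 53^2 ≡ 82, 53^4 ≡ 58, 53^8 ≡ 31, 53^16 ≡ 52, 53^32 ≡ 78, 53^64 ≡ 24 (mod 101).
Test 53^d mod 101 for each divisor d in increasing order:
53^1 ≡ 53
53^2 ≡ 82
53^4 ≡ 58
53^5 = 53^4·53^1 ≡ 44
53^10 = 53^8·53^2 ≡ 17
53^20 = 53^16·53^4 ≡ 87
53^25 = 53^16·53^8·53^1 ≡ 91
53^50 = 53^32·53^16·53^2 ≡ 100
53^100 = 53^64·53^32·53^4 ≡ 1  ← first divisor giving 1
The order is 100.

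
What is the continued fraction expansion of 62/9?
[6; 1, 8]

Euclidean algorithm steps:
62 = 6 × 9 + 8
9 = 1 × 8 + 1
8 = 8 × 1 + 0
Continued fraction: [6; 1, 8]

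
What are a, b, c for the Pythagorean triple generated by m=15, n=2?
(221, 60, 229)

Euclid's formula: a = m² - n², b = 2mn, c = m² + n²
m = 15, n = 2
a = 15² - 2² = 225 - 4 = 221
b = 2 × 15 × 2 = 60
c = 15² + 2² = 225 + 4 = 229
Verification: 221² + 60² = 48841 + 3600 = 52441 = 229² ✓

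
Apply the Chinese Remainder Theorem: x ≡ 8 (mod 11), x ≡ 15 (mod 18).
195

Using Chinese Remainder Theorem:
M = 11 × 18 = 198
M1 = 18, M2 = 11
y1 = 18^(-1) mod 11 = 8
y2 = 11^(-1) mod 18 = 5
x = (8×18×8 + 15×11×5) mod 198 = 195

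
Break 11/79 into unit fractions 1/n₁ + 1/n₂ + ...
1/8 + 1/71 + 1/6411 + 1/57534879 + 1/5517103778372856

Greedy algorithm:
11/79: ceiling(79/11) = 8, use 1/8
9/632: ceiling(632/9) = 71, use 1/71
7/44872: ceiling(44872/7) = 6411, use 1/6411
5/287674392: ceiling(287674392/5) = 57534879, use 1/57534879
1/5517103778372856: ceiling(5517103778372856/1) = 5517103778372856, use 1/5517103778372856
Result: 11/79 = 1/8 + 1/71 + 1/6411 + 1/57534879 + 1/5517103778372856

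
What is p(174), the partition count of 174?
397125074750

p(n) counts ways to write n as a sum of positive integers (order ignored).
Euler's pentagonal recurrence: p(k) = p(k-1) + p(k-2) - p(k-5) - p(k-7) + p(k-12) + p(k-15) - ... (offsets j(3j∓1)/2, signs ++--, p(0)=1, p(<0)=0).
DP table for k = 0..173: p(0)=1, p(1)=1, p(2)=2, p(3)=3, p(4)=5, p(5)=7, p(6)=11, p(7)=15, p(8)=22, p(9)=30, p(10)=42, p(11)=56, p(12)=77, p(13)=101, p(14)=135, p(15)=176, p(16)=231, p(17)=297, p(18)=385, p(19)=490, p(20)=627, p(21)=792, p(22)=1002, p(23)=1255, p(24)=1575, p(25)=1958, p(26)=2436, p(27)=3010, p(28)=3718, p(29)=4565, p(30)=5604, p(31)=6842, p(32)=8349, p(33)=10143, p(34)=12310, p(35)=14883, p(36)=17977, p(37)=21637, p(38)=26015, p(39)=31185, p(40)=37338, p(41)=44583, p(42)=53174, p(43)=63261, p(44)=75175, p(45)=89134, p(46)=105558, p(47)=124754, p(48)=147273, p(49)=173525, p(50)=204226, p(51)=239943, p(52)=281589, p(53)=329931, p(54)=386155, p(55)=451276, p(56)=526823, p(57)=614154, p(58)=715220, p(59)=831820, p(60)=966467, p(61)=1121505, p(62)=1300156, p(63)=1505499, p(64)=1741630, p(65)=2012558, p(66)=2323520, p(67)=2679689, p(68)=3087735, p(69)=3554345, p(70)=4087968, p(71)=4697205, p(72)=5392783, p(73)=6185689, p(74)=7089500, p(75)=8118264, p(76)=9289091, p(77)=10619863, p(78)=12132164, p(79)=13848650, p(80)=15796476, p(81)=18004327, p(82)=20506255, p(83)=23338469, p(84)=26543660, p(85)=30167357, p(86)=34262962, p(87)=38887673, p(88)=44108109, p(89)=49995925, p(90)=56634173, p(91)=64112359, p(92)=72533807, p(93)=82010177, p(94)=92669720, p(95)=104651419, p(96)=118114304, p(97)=133230930, p(98)=150198136, p(99)=169229875, p(100)=190569292, p(101)=214481126, p(102)=241265379, p(103)=271248950, p(104)=304801365, p(105)=342325709, p(106)=384276336, p(107)=431149389, p(108)=483502844, p(109)=541946240, p(110)=607163746, p(111)=679903203, p(112)=761002156, p(113)=851376628, p(114)=952050665, p(115)=1064144451, p(116)=1188908248, p(117)=1327710076, p(118)=1482074143, p(119)=1653668665, p(120)=1844349560, p(121)=2056148051, p(122)=2291320912, p(123)=2552338241, p(124)=2841940500, p(125)=3163127352, p(126)=3519222692, p(127)=3913864295, p(128)=4351078600, p(129)=4835271870, p(130)=5371315400, p(131)=5964539504, p(132)=6620830889, p(133)=7346629512, p(134)=8149040695, p(135)=9035836076, p(136)=10015581680, p(137)=11097645016, p(138)=12292341831, p(139)=13610949895, p(140)=15065878135, p(141)=16670689208, p(142)=18440293320, p(143)=20390982757, p(144)=22540654445, p(145)=24908858009, p(146)=27517052599, p(147)=30388671978, p(148)=33549419497, p(149)=37027355200, p(150)=40853235313, p(151)=45060624582, p(152)=49686288421, p(153)=54770336324, p(154)=60356673280, p(155)=66493182097, p(156)=73232243759, p(157)=80630964769, p(158)=88751778802, p(159)=97662728555, p(160)=107438159466, p(161)=118159068427, p(162)=129913904637, p(163)=142798995930, p(164)=156919475295, p(165)=172389800255, p(166)=189334822579, p(167)=207890420102, p(168)=228204732751, p(169)=250438925115, p(170)=274768617130, p(171)=301384802048, p(172)=330495499613, p(173)=362326859895.
Final step: p(174) = p(173) + p(172) - p(169) - p(167) + p(162) + p(159) - p(152) - p(148) + p(139) + p(134) - p(123) - p(117) + p(104) + p(97) - p(82) - p(74) + p(57) + p(48) - p(29) - p(19)
= 362326859895 + 330495499613 - 250438925115 - 207890420102 + 129913904637 + 97662728555 - 49686288421 - 33549419497 + 13610949895 + 8149040695 - 2552338241 - 1327710076 + 304801365 + 133230930 - 20506255 - 7089500 + 614154 + 147273 - 4565 - 490
= 397125074750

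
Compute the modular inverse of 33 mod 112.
17

gcd(33, 112) = 1, so the inverse exists.
Extended Euclidean algorithm on (112, 33):
112 = 3 × 33 + 13  ⟹  13 = (1)·112 + (-3)·33
33 = 2 × 13 + 7  ⟹  7 = (-2)·112 + (7)·33
13 = 1 × 7 + 6  ⟹  6 = (3)·112 + (-10)·33
7 = 1 × 6 + 1  ⟹  1 = (-5)·112 + (17)·33
So (17)·33 ≡ 1 (mod 112), i.e. 33^(-1) ≡ 17 (mod 112).
Check: 33 × 17 = 561 ≡ 1 (mod 112)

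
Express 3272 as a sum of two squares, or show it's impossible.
34² + 46² (a=34, b=46)

Factorization: 3272 = 2^3 × 409
By Fermat: n is sum of two squares iff every prime p ≡ 3 (mod 4) appears to even power.
All primes ≡ 3 (mod 4) appear to even power.
Search a = 0, 1, 2, … for 3272 - a² a perfect square: first hit at a = 34: 3272 - 1156 = 2116 = 46².
3272 = 34² + 46² = 1156 + 2116 ✓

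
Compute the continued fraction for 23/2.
[11; 2]

Euclidean algorithm steps:
23 = 11 × 2 + 1
2 = 2 × 1 + 0
Continued fraction: [11; 2]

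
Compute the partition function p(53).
329931

p(n) counts ways to write n as a sum of positive integers (order ignored).
Euler's pentagonal recurrence: p(k) = p(k-1) + p(k-2) - p(k-5) - p(k-7) + p(k-12) + p(k-15) - ... (offsets j(3j∓1)/2, signs ++--, p(0)=1, p(<0)=0).
DP table for k = 0..52: p(0)=1, p(1)=1, p(2)=2, p(3)=3, p(4)=5, p(5)=7, p(6)=11, p(7)=15, p(8)=22, p(9)=30, p(10)=42, p(11)=56, p(12)=77, p(13)=101, p(14)=135, p(15)=176, p(16)=231, p(17)=297, p(18)=385, p(19)=490, p(20)=627, p(21)=792, p(22)=1002, p(23)=1255, p(24)=1575, p(25)=1958, p(26)=2436, p(27)=3010, p(28)=3718, p(29)=4565, p(30)=5604, p(31)=6842, p(32)=8349, p(33)=10143, p(34)=12310, p(35)=14883, p(36)=17977, p(37)=21637, p(38)=26015, p(39)=31185, p(40)=37338, p(41)=44583, p(42)=53174, p(43)=63261, p(44)=75175, p(45)=89134, p(46)=105558, p(47)=124754, p(48)=147273, p(49)=173525, p(50)=204226, p(51)=239943, p(52)=281589.
Final step: p(53) = p(52) + p(51) - p(48) - p(46) + p(41) + p(38) - p(31) - p(27) + p(18) + p(13) - p(2)
= 281589 + 239943 - 147273 - 105558 + 44583 + 26015 - 6842 - 3010 + 385 + 101 - 2
= 329931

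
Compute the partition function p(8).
22

p(n) counts ways to write n as a sum of positive integers (order ignored).
Examples: 8; 7 + 1; 6 + 2; 6 + 1 + 1; 5 + 3; ... (22 total)
p(8) = 22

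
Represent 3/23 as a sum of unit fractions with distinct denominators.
1/8 + 1/184

Greedy algorithm:
3/23: ceiling(23/3) = 8, use 1/8
1/184: ceiling(184/1) = 184, use 1/184
Result: 3/23 = 1/8 + 1/184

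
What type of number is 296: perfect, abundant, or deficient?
deficient

Proper divisors of 296: sum = 1 + 2 + 4 + 8 + 37 + 74 + 148 = 274
Since 274 < 296, 296 is deficient.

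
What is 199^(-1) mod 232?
7

gcd(199, 232) = 1, so the inverse exists.
Extended Euclidean algorithm on (232, 199):
232 = 1 × 199 + 33  ⟹  33 = (1)·232 + (-1)·199
199 = 6 × 33 + 1  ⟹  1 = (-6)·232 + (7)·199
So (7)·199 ≡ 1 (mod 232), i.e. 199^(-1) ≡ 7 (mod 232).
Check: 199 × 7 = 1393 ≡ 1 (mod 232)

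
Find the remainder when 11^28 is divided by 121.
0

Repeated squaring. Binary of 28 = 11100.
11^1 ≡ 11 (mod 121); 11^2 ≡ 0 (mod 121); 11^4 ≡ 0 (mod 121); 11^8 ≡ 0 (mod 121); 11^16 ≡ 0 (mod 121)
11^28 = 11^4 × 11^8 × 11^16 ≡ 0 (mod 121)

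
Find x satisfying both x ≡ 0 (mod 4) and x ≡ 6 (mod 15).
36

Using Chinese Remainder Theorem:
M = 4 × 15 = 60
M1 = 15, M2 = 4
y1 = 15^(-1) mod 4 = 3
y2 = 4^(-1) mod 15 = 4
x = (0×15×3 + 6×4×4) mod 60 = 36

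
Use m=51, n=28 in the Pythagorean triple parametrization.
(1817, 2856, 3385)

Euclid's formula: a = m² - n², b = 2mn, c = m² + n²
m = 51, n = 28
a = 51² - 28² = 2601 - 784 = 1817
b = 2 × 51 × 28 = 2856
c = 51² + 28² = 2601 + 784 = 3385
Verification: 1817² + 2856² = 3301489 + 8156736 = 11458225 = 3385² ✓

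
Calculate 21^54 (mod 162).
81

Repeated squaring. Binary of 54 = 110110.
21^1 ≡ 21 (mod 162); 21^2 ≡ 117 (mod 162); 21^4 ≡ 81 (mod 162); 21^8 ≡ 81 (mod 162); 21^16 ≡ 81 (mod 162); 21^32 ≡ 81 (mod 162)
21^54 = 21^2 × 21^4 × 21^16 × 21^32 ≡ 81 (mod 162)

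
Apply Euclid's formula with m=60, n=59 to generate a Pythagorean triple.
(119, 7080, 7081)

Euclid's formula: a = m² - n², b = 2mn, c = m² + n²
m = 60, n = 59
a = 60² - 59² = 3600 - 3481 = 119
b = 2 × 60 × 59 = 7080
c = 60² + 59² = 3600 + 3481 = 7081
Verification: 119² + 7080² = 14161 + 50126400 = 50140561 = 7081² ✓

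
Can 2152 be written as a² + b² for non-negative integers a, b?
6² + 46² (a=6, b=46)

Factorization: 2152 = 2^3 × 269
By Fermat: n is sum of two squares iff every prime p ≡ 3 (mod 4) appears to even power.
All primes ≡ 3 (mod 4) appear to even power.
Search a = 0, 1, 2, … for 2152 - a² a perfect square: first hit at a = 6: 2152 - 36 = 2116 = 46².
2152 = 6² + 46² = 36 + 2116 ✓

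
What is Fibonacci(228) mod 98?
52

Matrix identity: Q^n = [[F_(n+1), F_n], [F_n, F_(n-1)]] with Q = [[1,1],[1,0]].
n = 228 = 11100100₂. Square-and-multiply, entries mod 98:
Q^1 = [[1,1],[1,0]]
Q^3 = (Q^1)²·Q = [[3,2],[2,1]]
Q^7 = (Q^3)²·Q = [[21,13],[13,8]]
Q^14 = (Q^7)² = [[22,83],[83,37]]
Q^28 = (Q^14)² = [[23,95],[95,26]]
Q^57 = (Q^28)²·Q = [[97,48],[48,49]]
Q^114 = (Q^57)² = [[51,50],[50,1]]
Q^228 = (Q^114)² = [[5,52],[52,51]]
F_228 mod 98 = Q^228[0][1] = 52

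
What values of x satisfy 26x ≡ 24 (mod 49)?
x ≡ 16 (mod 49)

gcd(26, 49) = 1, which divides 24, so solutions exist.
Find 26^(-1) mod 49 by the extended Euclidean algorithm:
49 = 1 × 26 + 23  ⟹  23 = (1)·49 + (-1)·26
26 = 1 × 23 + 3  ⟹  3 = (-1)·49 + (2)·26
23 = 7 × 3 + 2  ⟹  2 = (8)·49 + (-15)·26
3 = 1 × 2 + 1  ⟹  1 = (-9)·49 + (17)·26
So (17)·26 ≡ 1 (mod 49), i.e. 26^(-1) ≡ 17 (mod 49).
x ≡ 17 × 24 = 408 ≡ 16 (mod 49).
Check: 26 × 16 = 416 ≡ 24 (mod 49).
Unique solution: x ≡ 16 (mod 49)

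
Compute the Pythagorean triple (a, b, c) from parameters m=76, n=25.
(5151, 3800, 6401)

Euclid's formula: a = m² - n², b = 2mn, c = m² + n²
m = 76, n = 25
a = 76² - 25² = 5776 - 625 = 5151
b = 2 × 76 × 25 = 3800
c = 76² + 25² = 5776 + 625 = 6401
Verification: 5151² + 3800² = 26532801 + 14440000 = 40972801 = 6401² ✓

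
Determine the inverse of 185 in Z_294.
89

gcd(185, 294) = 1, so the inverse exists.
Extended Euclidean algorithm on (294, 185):
294 = 1 × 185 + 109  ⟹  109 = (1)·294 + (-1)·185
185 = 1 × 109 + 76  ⟹  76 = (-1)·294 + (2)·185
109 = 1 × 76 + 33  ⟹  33 = (2)·294 + (-3)·185
76 = 2 × 33 + 10  ⟹  10 = (-5)·294 + (8)·185
33 = 3 × 10 + 3  ⟹  3 = (17)·294 + (-27)·185
10 = 3 × 3 + 1  ⟹  1 = (-56)·294 + (89)·185
So (89)·185 ≡ 1 (mod 294), i.e. 185^(-1) ≡ 89 (mod 294).
Check: 185 × 89 = 16465 ≡ 1 (mod 294)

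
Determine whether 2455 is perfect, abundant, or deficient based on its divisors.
deficient

Proper divisors of 2455: sum = 1 + 5 + 491 = 497
Since 497 < 2455, 2455 is deficient.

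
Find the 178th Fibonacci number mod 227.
12

Matrix identity: Q^n = [[F_(n+1), F_n], [F_n, F_(n-1)]] with Q = [[1,1],[1,0]].
n = 178 = 10110010₂. Square-and-multiply, entries mod 227:
Q^1 = [[1,1],[1,0]]
Q^2 = (Q^1)² = [[2,1],[1,1]]
Q^5 = (Q^2)²·Q = [[8,5],[5,3]]
Q^11 = (Q^5)²·Q = [[144,89],[89,55]]
Q^22 = (Q^11)² = [[55,5],[5,50]]
Q^44 = (Q^22)² = [[99,71],[71,28]]
Q^89 = (Q^44)²·Q = [[24,87],[87,164]]
Q^178 = (Q^89)² = [[200,12],[12,188]]
F_178 mod 227 = Q^178[0][1] = 12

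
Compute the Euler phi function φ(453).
300

453 = 3 × 151
φ(n) = n × ∏(1 - 1/p) for each prime p dividing n
φ(453) = 453 × (1 - 1/3) × (1 - 1/151) = 300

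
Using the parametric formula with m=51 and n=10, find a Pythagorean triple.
(2501, 1020, 2701)

Euclid's formula: a = m² - n², b = 2mn, c = m² + n²
m = 51, n = 10
a = 51² - 10² = 2601 - 100 = 2501
b = 2 × 51 × 10 = 1020
c = 51² + 10² = 2601 + 100 = 2701
Verification: 2501² + 1020² = 6255001 + 1040400 = 7295401 = 2701² ✓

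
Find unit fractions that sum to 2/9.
1/5 + 1/45

Greedy algorithm:
2/9: ceiling(9/2) = 5, use 1/5
1/45: ceiling(45/1) = 45, use 1/45
Result: 2/9 = 1/5 + 1/45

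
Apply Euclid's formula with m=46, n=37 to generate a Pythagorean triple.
(747, 3404, 3485)

Euclid's formula: a = m² - n², b = 2mn, c = m² + n²
m = 46, n = 37
a = 46² - 37² = 2116 - 1369 = 747
b = 2 × 46 × 37 = 3404
c = 46² + 37² = 2116 + 1369 = 3485
Verification: 747² + 3404² = 558009 + 11587216 = 12145225 = 3485² ✓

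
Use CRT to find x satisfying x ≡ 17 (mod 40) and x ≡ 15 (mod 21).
57

Using Chinese Remainder Theorem:
M = 40 × 21 = 840
M1 = 21, M2 = 40
y1 = 21^(-1) mod 40 = 21
y2 = 40^(-1) mod 21 = 10
x = (17×21×21 + 15×40×10) mod 840 = 57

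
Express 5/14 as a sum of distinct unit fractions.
1/3 + 1/42

Greedy algorithm:
5/14: ceiling(14/5) = 3, use 1/3
1/42: ceiling(42/1) = 42, use 1/42
Result: 5/14 = 1/3 + 1/42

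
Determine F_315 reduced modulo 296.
274

Matrix identity: Q^n = [[F_(n+1), F_n], [F_n, F_(n-1)]] with Q = [[1,1],[1,0]].
n = 315 = 100111011₂. Square-and-multiply, entries mod 296:
Q^1 = [[1,1],[1,0]]
Q^2 = (Q^1)² = [[2,1],[1,1]]
Q^4 = (Q^2)² = [[5,3],[3,2]]
Q^9 = (Q^4)²·Q = [[55,34],[34,21]]
Q^19 = (Q^9)²·Q = [[253,37],[37,216]]
Q^39 = (Q^19)²·Q = [[147,258],[258,185]]
Q^78 = (Q^39)² = [[261,112],[112,149]]
Q^157 = (Q^78)²·Q = [[193,153],[153,40]]
Q^315 = (Q^157)²·Q = [[107,274],[274,129]]
F_315 mod 296 = Q^315[0][1] = 274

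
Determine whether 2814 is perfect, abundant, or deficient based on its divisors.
abundant

Proper divisors of 2814: sum = 1 + 2 + 3 + 6 + 7 + 14 + 21 + 42 + 67 + 134 + 201 + 402 + 469 + 938 + 1407 = 3714
Since 3714 > 2814, 2814 is abundant.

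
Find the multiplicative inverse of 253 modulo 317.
104

gcd(253, 317) = 1, so the inverse exists.
Extended Euclidean algorithm on (317, 253):
317 = 1 × 253 + 64  ⟹  64 = (1)·317 + (-1)·253
253 = 3 × 64 + 61  ⟹  61 = (-3)·317 + (4)·253
64 = 1 × 61 + 3  ⟹  3 = (4)·317 + (-5)·253
61 = 20 × 3 + 1  ⟹  1 = (-83)·317 + (104)·253
So (104)·253 ≡ 1 (mod 317), i.e. 253^(-1) ≡ 104 (mod 317).
Check: 253 × 104 = 26312 ≡ 1 (mod 317)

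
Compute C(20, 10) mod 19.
0

Using Lucas' theorem:
Write n=20 and k=10 in base 19:
n in base 19: [1, 1]
k in base 19: [0, 10]
C(20,10) mod 19 = ∏ C(n_i, k_i) mod 19
Digit binomials (mod 19): C(1,0) = 1; C(1,10) = 0 (k_i > n_i)
Product: 1 × 0 = 0 ≡ 0 (mod 19)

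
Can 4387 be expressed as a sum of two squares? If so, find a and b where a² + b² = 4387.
Not possible

Factorization: 4387 = 41 × 107
By Fermat: n is sum of two squares iff every prime p ≡ 3 (mod 4) appears to even power.
Prime(s) ≡ 3 (mod 4) with odd exponent: [(107, 1)]
Therefore 4387 cannot be expressed as a² + b².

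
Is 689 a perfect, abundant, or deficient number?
deficient

Proper divisors of 689: sum = 1 + 13 + 53 = 67
Since 67 < 689, 689 is deficient.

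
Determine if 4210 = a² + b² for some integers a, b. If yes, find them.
27² + 59² (a=27, b=59)

Factorization: 4210 = 2 × 5 × 421
By Fermat: n is sum of two squares iff every prime p ≡ 3 (mod 4) appears to even power.
All primes ≡ 3 (mod 4) appear to even power.
Search a = 0, 1, 2, … for 4210 - a² a perfect square: first hit at a = 27: 4210 - 729 = 3481 = 59².
4210 = 27² + 59² = 729 + 3481 ✓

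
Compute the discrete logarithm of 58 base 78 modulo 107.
59

Baby-step giant-step with step n = ⌈√107⌉ = 11.
Baby steps 78^j mod 107 (j:value) for j=0..10: 0:1, 1:78, 2:92, 3:7, 4:11, 5:2, 6:49, 7:77, 8:14, 9:22, 10:4.
Giant-step multiplier: 78^(-11) ≡ 78^(106-11) = 78^95 ≡ 95 (mod 107).
Giant steps γ_i = 58·95^i mod 107: γ_0=58, γ_1=53, γ_2=6, γ_3=35, γ_4=8, γ_5=11 (in table at j=4).
x = i·n + j = 5·11 + 4 = 59.
Check: 78^59 ≡ 58 (mod 107).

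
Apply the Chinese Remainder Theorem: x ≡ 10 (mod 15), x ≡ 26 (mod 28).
250

Using Chinese Remainder Theorem:
M = 15 × 28 = 420
M1 = 28, M2 = 15
y1 = 28^(-1) mod 15 = 7
y2 = 15^(-1) mod 28 = 15
x = (10×28×7 + 26×15×15) mod 420 = 250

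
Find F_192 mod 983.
604

Matrix identity: Q^n = [[F_(n+1), F_n], [F_n, F_(n-1)]] with Q = [[1,1],[1,0]].
n = 192 = 11000000₂. Square-and-multiply, entries mod 983:
Q^1 = [[1,1],[1,0]]
Q^3 = (Q^1)²·Q = [[3,2],[2,1]]
Q^6 = (Q^3)² = [[13,8],[8,5]]
Q^12 = (Q^6)² = [[233,144],[144,89]]
Q^24 = (Q^12)² = [[317,167],[167,150]]
Q^48 = (Q^24)² = [[588,332],[332,256]]
Q^96 = (Q^48)² = [[839,53],[53,786]]
Q^192 = (Q^96)² = [[936,604],[604,332]]
F_192 mod 983 = Q^192[0][1] = 604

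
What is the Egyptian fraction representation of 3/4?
1/2 + 1/4

Greedy algorithm:
3/4: ceiling(4/3) = 2, use 1/2
1/4: ceiling(4/1) = 4, use 1/4
Result: 3/4 = 1/2 + 1/4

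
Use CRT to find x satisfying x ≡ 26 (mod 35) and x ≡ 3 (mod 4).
131

Using Chinese Remainder Theorem:
M = 35 × 4 = 140
M1 = 4, M2 = 35
y1 = 4^(-1) mod 35 = 9
y2 = 35^(-1) mod 4 = 3
x = (26×4×9 + 3×35×3) mod 140 = 131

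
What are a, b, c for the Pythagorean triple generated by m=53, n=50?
(309, 5300, 5309)

Euclid's formula: a = m² - n², b = 2mn, c = m² + n²
m = 53, n = 50
a = 53² - 50² = 2809 - 2500 = 309
b = 2 × 53 × 50 = 5300
c = 53² + 50² = 2809 + 2500 = 5309
Verification: 309² + 5300² = 95481 + 28090000 = 28185481 = 5309² ✓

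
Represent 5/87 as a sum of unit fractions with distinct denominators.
1/18 + 1/522

Greedy algorithm:
5/87: ceiling(87/5) = 18, use 1/18
1/522: ceiling(522/1) = 522, use 1/522
Result: 5/87 = 1/18 + 1/522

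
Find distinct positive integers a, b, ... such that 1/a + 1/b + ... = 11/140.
1/13 + 1/607 + 1/1104740

Greedy algorithm:
11/140: ceiling(140/11) = 13, use 1/13
3/1820: ceiling(1820/3) = 607, use 1/607
1/1104740: ceiling(1104740/1) = 1104740, use 1/1104740
Result: 11/140 = 1/13 + 1/607 + 1/1104740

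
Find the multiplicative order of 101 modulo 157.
13

157 is prime, so ord(101) divides φ(157) = 156.
Divisors of 156: 1, 2, 3, 4, 6, 12, 13, 26, 39, 52, 78, 156.
Repeated squaring: 101^1 ≡ 101, 101^2 ≡ 153, 101^4 ≡ 16, 101^8 ≡ 99, 101^16 ≡ 67, 101^32 ≡ 93, 101^64 ≡ 14, 101^128 ≡ 39 (mod 157).
Test 101^d mod 157 for each divisor d in increasing order:
101^1 ≡ 101
101^2 ≡ 153
101^3 = 101^2·101^1 ≡ 67
101^4 ≡ 16
101^6 = 101^4·101^2 ≡ 93
101^12 = 101^8·101^4 ≡ 14
101^13 = 101^8·101^4·101^1 ≡ 1  ← first divisor giving 1
The order is 13.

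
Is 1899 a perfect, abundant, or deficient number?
deficient

Proper divisors of 1899: sum = 1 + 3 + 9 + 211 + 633 = 857
Since 857 < 1899, 1899 is deficient.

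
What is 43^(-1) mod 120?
67

gcd(43, 120) = 1, so the inverse exists.
Extended Euclidean algorithm on (120, 43):
120 = 2 × 43 + 34  ⟹  34 = (1)·120 + (-2)·43
43 = 1 × 34 + 9  ⟹  9 = (-1)·120 + (3)·43
34 = 3 × 9 + 7  ⟹  7 = (4)·120 + (-11)·43
9 = 1 × 7 + 2  ⟹  2 = (-5)·120 + (14)·43
7 = 3 × 2 + 1  ⟹  1 = (19)·120 + (-53)·43
So (-53)·43 ≡ 1 (mod 120), i.e. 43^(-1) ≡ -53 ≡ 67 (mod 120).
Check: 43 × 67 = 2881 ≡ 1 (mod 120)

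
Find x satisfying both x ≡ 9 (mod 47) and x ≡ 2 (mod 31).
808

Using Chinese Remainder Theorem:
M = 47 × 31 = 1457
M1 = 31, M2 = 47
y1 = 31^(-1) mod 47 = 44
y2 = 47^(-1) mod 31 = 2
x = (9×31×44 + 2×47×2) mod 1457 = 808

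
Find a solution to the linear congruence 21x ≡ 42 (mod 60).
x ≡ 2 (mod 20)

gcd(21, 60) = 3, which divides 42, so solutions exist.
Divide through by 3: 7x ≡ 14 (mod 20).
Find 7^(-1) mod 20 by the extended Euclidean algorithm:
20 = 2 × 7 + 6  ⟹  6 = (1)·20 + (-2)·7
7 = 1 × 6 + 1  ⟹  1 = (-1)·20 + (3)·7
So (3)·7 ≡ 1 (mod 20), i.e. 7^(-1) ≡ 3 (mod 20).
x ≡ 3 × 14 = 42 ≡ 2 (mod 20).
Check: 21 × 2 = 42 ≡ 42 (mod 60).
x ≡ 2 (mod 20), giving 3 solutions mod 60.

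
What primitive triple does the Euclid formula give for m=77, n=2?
(5925, 308, 5933)

Euclid's formula: a = m² - n², b = 2mn, c = m² + n²
m = 77, n = 2
a = 77² - 2² = 5929 - 4 = 5925
b = 2 × 77 × 2 = 308
c = 77² + 2² = 5929 + 4 = 5933
Verification: 5925² + 308² = 35105625 + 94864 = 35200489 = 5933² ✓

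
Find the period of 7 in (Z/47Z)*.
23

47 is prime, so ord(7) divides φ(47) = 46.
Divisors of 46: 1, 2, 23, 46.
Repeated squaring: 7^1 ≡ 7, 7^2 ≡ 2, 7^4 ≡ 4, 7^8 ≡ 16, 7^16 ≡ 21, 7^32 ≡ 18 (mod 47).
Test 7^d mod 47 for each divisor d in increasing order:
7^1 ≡ 7
7^2 ≡ 2
7^23 = 7^16·7^4·7^2·7^1 ≡ 1  ← first divisor giving 1
The order is 23.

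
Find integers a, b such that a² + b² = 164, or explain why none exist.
8² + 10² (a=8, b=10)

Factorization: 164 = 2^2 × 41
By Fermat: n is sum of two squares iff every prime p ≡ 3 (mod 4) appears to even power.
All primes ≡ 3 (mod 4) appear to even power.
Search a = 0, 1, 2, … for 164 - a² a perfect square: first hit at a = 8: 164 - 64 = 100 = 10².
164 = 8² + 10² = 64 + 100 ✓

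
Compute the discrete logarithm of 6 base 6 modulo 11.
1

Baby-step giant-step with step n = ⌈√11⌉ = 4.
Baby steps 6^j mod 11 (j:value) for j=0..3: 0:1, 1:6, 2:3, 3:7.
h = 6 is already in the table at j=1, so x = 1.
Check: 6^1 ≡ 6 (mod 11).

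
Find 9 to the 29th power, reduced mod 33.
27

Repeated squaring. Binary of 29 = 11101.
9^1 ≡ 9 (mod 33); 9^2 ≡ 15 (mod 33); 9^4 ≡ 27 (mod 33); 9^8 ≡ 3 (mod 33); 9^16 ≡ 9 (mod 33)
9^29 = 9^1 × 9^4 × 9^8 × 9^16 ≡ 27 (mod 33)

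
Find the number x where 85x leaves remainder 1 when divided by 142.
137

gcd(85, 142) = 1, so the inverse exists.
Extended Euclidean algorithm on (142, 85):
142 = 1 × 85 + 57  ⟹  57 = (1)·142 + (-1)·85
85 = 1 × 57 + 28  ⟹  28 = (-1)·142 + (2)·85
57 = 2 × 28 + 1  ⟹  1 = (3)·142 + (-5)·85
So (-5)·85 ≡ 1 (mod 142), i.e. 85^(-1) ≡ -5 ≡ 137 (mod 142).
Check: 85 × 137 = 11645 ≡ 1 (mod 142)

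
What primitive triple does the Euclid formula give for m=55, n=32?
(2001, 3520, 4049)

Euclid's formula: a = m² - n², b = 2mn, c = m² + n²
m = 55, n = 32
a = 55² - 32² = 3025 - 1024 = 2001
b = 2 × 55 × 32 = 3520
c = 55² + 32² = 3025 + 1024 = 4049
Verification: 2001² + 3520² = 4004001 + 12390400 = 16394401 = 4049² ✓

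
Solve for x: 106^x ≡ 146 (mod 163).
30

Baby-step giant-step with step n = ⌈√163⌉ = 13.
Baby steps 106^j mod 163 (j:value) for j=0..12: 0:1, 1:106, 2:152, 3:138, 4:121, 5:112, 6:136, 7:72, 8:134, 9:23, 10:156, 11:73, 12:77.
Giant-step multiplier: 106^(-13) ≡ 106^(162-13) = 106^149 ≡ 68 (mod 163).
Giant steps γ_i = 146·68^i mod 163: γ_0=146, γ_1=148, γ_2=121 (in table at j=4).
x = i·n + j = 2·13 + 4 = 30.
Check: 106^30 ≡ 146 (mod 163).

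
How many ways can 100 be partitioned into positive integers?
190569292

p(n) counts ways to write n as a sum of positive integers (order ignored).
Euler's pentagonal recurrence: p(k) = p(k-1) + p(k-2) - p(k-5) - p(k-7) + p(k-12) + p(k-15) - ... (offsets j(3j∓1)/2, signs ++--, p(0)=1, p(<0)=0).
DP table for k = 0..99: p(0)=1, p(1)=1, p(2)=2, p(3)=3, p(4)=5, p(5)=7, p(6)=11, p(7)=15, p(8)=22, p(9)=30, p(10)=42, p(11)=56, p(12)=77, p(13)=101, p(14)=135, p(15)=176, p(16)=231, p(17)=297, p(18)=385, p(19)=490, p(20)=627, p(21)=792, p(22)=1002, p(23)=1255, p(24)=1575, p(25)=1958, p(26)=2436, p(27)=3010, p(28)=3718, p(29)=4565, p(30)=5604, p(31)=6842, p(32)=8349, p(33)=10143, p(34)=12310, p(35)=14883, p(36)=17977, p(37)=21637, p(38)=26015, p(39)=31185, p(40)=37338, p(41)=44583, p(42)=53174, p(43)=63261, p(44)=75175, p(45)=89134, p(46)=105558, p(47)=124754, p(48)=147273, p(49)=173525, p(50)=204226, p(51)=239943, p(52)=281589, p(53)=329931, p(54)=386155, p(55)=451276, p(56)=526823, p(57)=614154, p(58)=715220, p(59)=831820, p(60)=966467, p(61)=1121505, p(62)=1300156, p(63)=1505499, p(64)=1741630, p(65)=2012558, p(66)=2323520, p(67)=2679689, p(68)=3087735, p(69)=3554345, p(70)=4087968, p(71)=4697205, p(72)=5392783, p(73)=6185689, p(74)=7089500, p(75)=8118264, p(76)=9289091, p(77)=10619863, p(78)=12132164, p(79)=13848650, p(80)=15796476, p(81)=18004327, p(82)=20506255, p(83)=23338469, p(84)=26543660, p(85)=30167357, p(86)=34262962, p(87)=38887673, p(88)=44108109, p(89)=49995925, p(90)=56634173, p(91)=64112359, p(92)=72533807, p(93)=82010177, p(94)=92669720, p(95)=104651419, p(96)=118114304, p(97)=133230930, p(98)=150198136, p(99)=169229875.
Final step: p(100) = p(99) + p(98) - p(95) - p(93) + p(88) + p(85) - p(78) - p(74) + p(65) + p(60) - p(49) - p(43) + p(30) + p(23) - p(8) - p(0)
= 169229875 + 150198136 - 104651419 - 82010177 + 44108109 + 30167357 - 12132164 - 7089500 + 2012558 + 966467 - 173525 - 63261 + 5604 + 1255 - 22 - 1
= 190569292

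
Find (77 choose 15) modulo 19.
0

Using Lucas' theorem:
Write n=77 and k=15 in base 19:
n in base 19: [4, 1]
k in base 19: [0, 15]
C(77,15) mod 19 = ∏ C(n_i, k_i) mod 19
Digit binomials (mod 19): C(4,0) = 1; C(1,15) = 0 (k_i > n_i)
Product: 1 × 0 = 0 ≡ 0 (mod 19)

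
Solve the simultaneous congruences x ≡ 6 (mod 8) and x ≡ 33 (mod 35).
278

Using Chinese Remainder Theorem:
M = 8 × 35 = 280
M1 = 35, M2 = 8
y1 = 35^(-1) mod 8 = 3
y2 = 8^(-1) mod 35 = 22
x = (6×35×3 + 33×8×22) mod 280 = 278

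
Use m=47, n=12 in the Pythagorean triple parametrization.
(2065, 1128, 2353)

Euclid's formula: a = m² - n², b = 2mn, c = m² + n²
m = 47, n = 12
a = 47² - 12² = 2209 - 144 = 2065
b = 2 × 47 × 12 = 1128
c = 47² + 12² = 2209 + 144 = 2353
Verification: 2065² + 1128² = 4264225 + 1272384 = 5536609 = 2353² ✓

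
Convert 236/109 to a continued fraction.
[2; 6, 18]

Euclidean algorithm steps:
236 = 2 × 109 + 18
109 = 6 × 18 + 1
18 = 18 × 1 + 0
Continued fraction: [2; 6, 18]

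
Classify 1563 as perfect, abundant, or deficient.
deficient

Proper divisors of 1563: sum = 1 + 3 + 521 = 525
Since 525 < 1563, 1563 is deficient.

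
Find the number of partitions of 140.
15065878135

p(n) counts ways to write n as a sum of positive integers (order ignored).
Euler's pentagonal recurrence: p(k) = p(k-1) + p(k-2) - p(k-5) - p(k-7) + p(k-12) + p(k-15) - ... (offsets j(3j∓1)/2, signs ++--, p(0)=1, p(<0)=0).
DP table for k = 0..139: p(0)=1, p(1)=1, p(2)=2, p(3)=3, p(4)=5, p(5)=7, p(6)=11, p(7)=15, p(8)=22, p(9)=30, p(10)=42, p(11)=56, p(12)=77, p(13)=101, p(14)=135, p(15)=176, p(16)=231, p(17)=297, p(18)=385, p(19)=490, p(20)=627, p(21)=792, p(22)=1002, p(23)=1255, p(24)=1575, p(25)=1958, p(26)=2436, p(27)=3010, p(28)=3718, p(29)=4565, p(30)=5604, p(31)=6842, p(32)=8349, p(33)=10143, p(34)=12310, p(35)=14883, p(36)=17977, p(37)=21637, p(38)=26015, p(39)=31185, p(40)=37338, p(41)=44583, p(42)=53174, p(43)=63261, p(44)=75175, p(45)=89134, p(46)=105558, p(47)=124754, p(48)=147273, p(49)=173525, p(50)=204226, p(51)=239943, p(52)=281589, p(53)=329931, p(54)=386155, p(55)=451276, p(56)=526823, p(57)=614154, p(58)=715220, p(59)=831820, p(60)=966467, p(61)=1121505, p(62)=1300156, p(63)=1505499, p(64)=1741630, p(65)=2012558, p(66)=2323520, p(67)=2679689, p(68)=3087735, p(69)=3554345, p(70)=4087968, p(71)=4697205, p(72)=5392783, p(73)=6185689, p(74)=7089500, p(75)=8118264, p(76)=9289091, p(77)=10619863, p(78)=12132164, p(79)=13848650, p(80)=15796476, p(81)=18004327, p(82)=20506255, p(83)=23338469, p(84)=26543660, p(85)=30167357, p(86)=34262962, p(87)=38887673, p(88)=44108109, p(89)=49995925, p(90)=56634173, p(91)=64112359, p(92)=72533807, p(93)=82010177, p(94)=92669720, p(95)=104651419, p(96)=118114304, p(97)=133230930, p(98)=150198136, p(99)=169229875, p(100)=190569292, p(101)=214481126, p(102)=241265379, p(103)=271248950, p(104)=304801365, p(105)=342325709, p(106)=384276336, p(107)=431149389, p(108)=483502844, p(109)=541946240, p(110)=607163746, p(111)=679903203, p(112)=761002156, p(113)=851376628, p(114)=952050665, p(115)=1064144451, p(116)=1188908248, p(117)=1327710076, p(118)=1482074143, p(119)=1653668665, p(120)=1844349560, p(121)=2056148051, p(122)=2291320912, p(123)=2552338241, p(124)=2841940500, p(125)=3163127352, p(126)=3519222692, p(127)=3913864295, p(128)=4351078600, p(129)=4835271870, p(130)=5371315400, p(131)=5964539504, p(132)=6620830889, p(133)=7346629512, p(134)=8149040695, p(135)=9035836076, p(136)=10015581680, p(137)=11097645016, p(138)=12292341831, p(139)=13610949895.
Final step: p(140) = p(139) + p(138) - p(135) - p(133) + p(128) + p(125) - p(118) - p(114) + p(105) + p(100) - p(89) - p(83) + p(70) + p(63) - p(48) - p(40) + p(23) + p(14)
= 13610949895 + 12292341831 - 9035836076 - 7346629512 + 4351078600 + 3163127352 - 1482074143 - 952050665 + 342325709 + 190569292 - 49995925 - 23338469 + 4087968 + 1505499 - 147273 - 37338 + 1255 + 135
= 15065878135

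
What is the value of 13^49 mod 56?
13

Repeated squaring. Binary of 49 = 110001.
13^1 ≡ 13 (mod 56); 13^2 ≡ 1 (mod 56); 13^4 ≡ 1 (mod 56); 13^8 ≡ 1 (mod 56); 13^16 ≡ 1 (mod 56); 13^32 ≡ 1 (mod 56)
13^49 = 13^1 × 13^16 × 13^32 ≡ 13 (mod 56)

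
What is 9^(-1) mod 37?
33

gcd(9, 37) = 1, so the inverse exists.
Extended Euclidean algorithm on (37, 9):
37 = 4 × 9 + 1  ⟹  1 = (1)·37 + (-4)·9
So (-4)·9 ≡ 1 (mod 37), i.e. 9^(-1) ≡ -4 ≡ 33 (mod 37).
Check: 9 × 33 = 297 ≡ 1 (mod 37)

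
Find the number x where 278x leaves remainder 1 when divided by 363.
158

gcd(278, 363) = 1, so the inverse exists.
Extended Euclidean algorithm on (363, 278):
363 = 1 × 278 + 85  ⟹  85 = (1)·363 + (-1)·278
278 = 3 × 85 + 23  ⟹  23 = (-3)·363 + (4)·278
85 = 3 × 23 + 16  ⟹  16 = (10)·363 + (-13)·278
23 = 1 × 16 + 7  ⟹  7 = (-13)·363 + (17)·278
16 = 2 × 7 + 2  ⟹  2 = (36)·363 + (-47)·278
7 = 3 × 2 + 1  ⟹  1 = (-121)·363 + (158)·278
So (158)·278 ≡ 1 (mod 363), i.e. 278^(-1) ≡ 158 (mod 363).
Check: 278 × 158 = 43924 ≡ 1 (mod 363)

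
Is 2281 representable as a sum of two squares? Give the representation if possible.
16² + 45² (a=16, b=45)

Factorization: 2281 = 2281
By Fermat: n is sum of two squares iff every prime p ≡ 3 (mod 4) appears to even power.
All primes ≡ 3 (mod 4) appear to even power.
Search a = 0, 1, 2, … for 2281 - a² a perfect square: first hit at a = 16: 2281 - 256 = 2025 = 45².
2281 = 16² + 45² = 256 + 2025 ✓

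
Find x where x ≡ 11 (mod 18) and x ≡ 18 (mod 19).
227

Using Chinese Remainder Theorem:
M = 18 × 19 = 342
M1 = 19, M2 = 18
y1 = 19^(-1) mod 18 = 1
y2 = 18^(-1) mod 19 = 18
x = (11×19×1 + 18×18×18) mod 342 = 227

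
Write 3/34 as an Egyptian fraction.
1/12 + 1/204

Greedy algorithm:
3/34: ceiling(34/3) = 12, use 1/12
1/204: ceiling(204/1) = 204, use 1/204
Result: 3/34 = 1/12 + 1/204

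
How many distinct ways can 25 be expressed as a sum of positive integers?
1958

p(n) counts ways to write n as a sum of positive integers (order ignored).
Euler's pentagonal recurrence: p(k) = p(k-1) + p(k-2) - p(k-5) - p(k-7) + p(k-12) + p(k-15) - ... (offsets j(3j∓1)/2, signs ++--, p(0)=1, p(<0)=0).
DP table for k = 0..24: p(0)=1, p(1)=1, p(2)=2, p(3)=3, p(4)=5, p(5)=7, p(6)=11, p(7)=15, p(8)=22, p(9)=30, p(10)=42, p(11)=56, p(12)=77, p(13)=101, p(14)=135, p(15)=176, p(16)=231, p(17)=297, p(18)=385, p(19)=490, p(20)=627, p(21)=792, p(22)=1002, p(23)=1255, p(24)=1575.
Final step: p(25) = p(24) + p(23) - p(20) - p(18) + p(13) + p(10) - p(3)
= 1575 + 1255 - 627 - 385 + 101 + 42 - 3
= 1958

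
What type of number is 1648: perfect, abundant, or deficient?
deficient

Proper divisors of 1648: sum = 1 + 2 + 4 + 8 + 16 + 103 + 206 + 412 + 824 = 1576
Since 1576 < 1648, 1648 is deficient.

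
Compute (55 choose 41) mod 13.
12

Using Lucas' theorem:
Write n=55 and k=41 in base 13:
n in base 13: [4, 3]
k in base 13: [3, 2]
C(55,41) mod 13 = ∏ C(n_i, k_i) mod 13
Digit binomials (mod 13): C(4,3) = 4; C(3,2) = 3
Product: 4 × 3 = 12 ≡ 12 (mod 13)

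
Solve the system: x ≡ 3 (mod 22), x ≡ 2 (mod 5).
47

Using Chinese Remainder Theorem:
M = 22 × 5 = 110
M1 = 5, M2 = 22
y1 = 5^(-1) mod 22 = 9
y2 = 22^(-1) mod 5 = 3
x = (3×5×9 + 2×22×3) mod 110 = 47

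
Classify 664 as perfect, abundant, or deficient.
deficient

Proper divisors of 664: sum = 1 + 2 + 4 + 8 + 83 + 166 + 332 = 596
Since 596 < 664, 664 is deficient.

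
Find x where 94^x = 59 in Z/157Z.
33

Baby-step giant-step with step n = ⌈√157⌉ = 13.
Baby steps 94^j mod 157 (j:value) for j=0..12: 0:1, 1:94, 2:44, 3:54, 4:52, 5:21, 6:90, 7:139, 8:35, 9:150, 10:127, 11:6, 12:93.
Giant-step multiplier: 94^(-13) ≡ 94^(156-13) = 94^143 ≡ 135 (mod 157).
Giant steps γ_i = 59·135^i mod 157: γ_0=59, γ_1=115, γ_2=139 (in table at j=7).
x = i·n + j = 2·13 + 7 = 33.
Check: 94^33 ≡ 59 (mod 157).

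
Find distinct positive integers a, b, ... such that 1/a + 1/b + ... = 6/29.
1/5 + 1/145

Greedy algorithm:
6/29: ceiling(29/6) = 5, use 1/5
1/145: ceiling(145/1) = 145, use 1/145
Result: 6/29 = 1/5 + 1/145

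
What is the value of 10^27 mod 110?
10

Repeated squaring. Binary of 27 = 11011.
10^1 ≡ 10 (mod 110); 10^2 ≡ 100 (mod 110); 10^4 ≡ 100 (mod 110); 10^8 ≡ 100 (mod 110); 10^16 ≡ 100 (mod 110)
10^27 = 10^1 × 10^2 × 10^8 × 10^16 ≡ 10 (mod 110)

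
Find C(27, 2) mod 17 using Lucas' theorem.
11

Using Lucas' theorem:
Write n=27 and k=2 in base 17:
n in base 17: [1, 10]
k in base 17: [0, 2]
C(27,2) mod 17 = ∏ C(n_i, k_i) mod 17
Digit binomials (mod 17): C(1,0) = 1; C(10,2) = 45 ≡ 11
Product: 1 × 11 = 11 ≡ 11 (mod 17)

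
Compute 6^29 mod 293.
193

Repeated squaring. Binary of 29 = 11101.
6^1 ≡ 6 (mod 293); 6^2 ≡ 36 (mod 293); 6^4 ≡ 124 (mod 293); 6^8 ≡ 140 (mod 293); 6^16 ≡ 262 (mod 293)
6^29 = 6^1 × 6^4 × 6^8 × 6^16 ≡ 193 (mod 293)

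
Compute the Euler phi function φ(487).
486

487 = 487
φ(n) = n × ∏(1 - 1/p) for each prime p dividing n
φ(487) = 487 × (1 - 1/487) = 486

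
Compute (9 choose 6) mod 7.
0

Using Lucas' theorem:
Write n=9 and k=6 in base 7:
n in base 7: [1, 2]
k in base 7: [0, 6]
C(9,6) mod 7 = ∏ C(n_i, k_i) mod 7
Digit binomials (mod 7): C(1,0) = 1; C(2,6) = 0 (k_i > n_i)
Product: 1 × 0 = 0 ≡ 0 (mod 7)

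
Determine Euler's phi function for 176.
80

176 = 2^4 × 11
φ(n) = n × ∏(1 - 1/p) for each prime p dividing n
φ(176) = 176 × (1 - 1/2) × (1 - 1/11) = 80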